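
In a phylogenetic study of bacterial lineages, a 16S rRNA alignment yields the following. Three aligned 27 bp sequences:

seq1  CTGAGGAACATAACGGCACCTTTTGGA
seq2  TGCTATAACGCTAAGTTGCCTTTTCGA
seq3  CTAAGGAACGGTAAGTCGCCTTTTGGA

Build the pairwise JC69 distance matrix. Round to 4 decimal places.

seq1–seq2: 14/27 sites differ → p ≈ 0.518519, d = −0.75 ln(1 − 0.691359) = 0.881682 ≈ 0.8817.
seq1–seq3: 7/27 sites differ → p ≈ 0.259259, d = −0.75 ln(1 − 0.345679) = 0.318118 ≈ 0.3181.
seq2–seq3: 9/27 sites differ → p ≈ 0.333333, d = −0.75 ln(1 − 0.444444) = 0.440839 ≈ 0.4408.

d(seq1,seq2) = 0.8817, d(seq1,seq3) = 0.3181, d(seq2,seq3) = 0.4408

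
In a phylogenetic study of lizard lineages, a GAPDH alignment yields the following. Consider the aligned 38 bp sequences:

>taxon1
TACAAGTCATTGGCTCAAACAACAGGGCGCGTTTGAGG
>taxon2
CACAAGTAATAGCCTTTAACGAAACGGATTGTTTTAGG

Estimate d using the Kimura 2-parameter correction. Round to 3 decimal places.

0.457

Of 38 sites, 4 differences are transitions and 9 are transversions, so P = 4/38 ≈ 0.105263 and Q = 9/38 ≈ 0.236842.
Under the Kimura two-parameter model, d = −½ ln(1 − 2P − Q) − ¼ ln(1 − 2Q).
1 − 2P − Q = 0.552632, giving −½ ln(0.552632) = 0.296531.
1 − 2Q = 0.526316, giving −¼ ln(0.526316) = 0.160463.
d = 0.296531 + 0.160463 = 0.456994.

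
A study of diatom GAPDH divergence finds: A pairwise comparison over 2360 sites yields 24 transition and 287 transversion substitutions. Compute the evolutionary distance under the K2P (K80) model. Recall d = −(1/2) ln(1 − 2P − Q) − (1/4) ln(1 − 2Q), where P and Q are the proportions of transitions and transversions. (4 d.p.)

P = 24/2360 ≈ 0.010169 and Q = 287/2360 ≈ 0.12161.
Under the Kimura two-parameter model, d = −½ ln(1 − 2P − Q) − ¼ ln(1 − 2Q).
1 − 2P − Q = 0.858052, giving −½ ln(0.858052) = 0.076545.
1 − 2Q = 0.75678, giving −¼ ln(0.75678) = 0.069671.
d = 0.076545 + 0.069671 = 0.146216.

0.1462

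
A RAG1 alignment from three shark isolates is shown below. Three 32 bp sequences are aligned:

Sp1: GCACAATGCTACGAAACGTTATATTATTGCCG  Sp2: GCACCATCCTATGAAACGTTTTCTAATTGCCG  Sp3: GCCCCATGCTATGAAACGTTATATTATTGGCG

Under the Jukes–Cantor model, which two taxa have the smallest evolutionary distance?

Sp1–Sp2: 6/32 differ, p = 0.188, d = 0.216.
Sp1–Sp3: 4/32 differ, p = 0.125, d = 0.137.
Sp2–Sp3: 6/32 differ, p = 0.188, d = 0.216.
The smallest distance is between Sp1 and Sp3.

Sp1 and Sp3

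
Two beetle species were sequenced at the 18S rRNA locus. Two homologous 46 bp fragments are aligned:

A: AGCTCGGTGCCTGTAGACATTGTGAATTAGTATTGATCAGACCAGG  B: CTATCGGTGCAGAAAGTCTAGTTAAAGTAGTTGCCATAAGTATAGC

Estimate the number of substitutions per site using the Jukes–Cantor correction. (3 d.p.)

0.824

The sequences differ at 23 of 46 sites, so p = 23/46 = 0.5.
d = −(3/4) ln(1 − 4p/3) = −0.75 ln(1 − 0.666667) = −0.75 ln(0.333333)
  = −0.75 × (-1.098613) = 0.823960 substitutions/site.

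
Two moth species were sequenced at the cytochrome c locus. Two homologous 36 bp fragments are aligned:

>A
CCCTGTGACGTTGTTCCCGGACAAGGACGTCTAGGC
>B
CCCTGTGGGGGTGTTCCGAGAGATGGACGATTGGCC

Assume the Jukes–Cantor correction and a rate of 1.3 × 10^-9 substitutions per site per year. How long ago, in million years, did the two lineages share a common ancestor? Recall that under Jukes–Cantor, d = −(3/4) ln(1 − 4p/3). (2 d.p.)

The sequences differ at 11 of 36 sites, so p = 11/36 ≈ 0.305556.
d = −(3/4) ln(1 − 4p/3) = −0.75 ln(1 − 0.407408) = −0.75 ln(0.592592)
  = −0.75 × (-0.523249) = 0.392437 substitutions/site.
Under a molecular clock d = 2μt, so t = d/(2μ) = 0.392437 / (2 × 1.3 × 10^-9) = 150.94 million years.

150.94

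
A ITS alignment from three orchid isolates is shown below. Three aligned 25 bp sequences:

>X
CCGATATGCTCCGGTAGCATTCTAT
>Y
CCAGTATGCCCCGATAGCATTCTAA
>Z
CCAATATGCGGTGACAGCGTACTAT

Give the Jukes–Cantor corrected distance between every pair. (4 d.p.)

d(X,Y) = 0.2326, d(X,Z) = 0.4172, d(Y,Z) = 0.4172

X–Y: 5/25 sites differ → p = 0.2, d = −0.75 ln(1 − 0.266667) = 0.232617 ≈ 0.2326.
X–Z: 8/25 sites differ → p = 0.32, d = −0.75 ln(1 − 0.426667) = 0.417216 ≈ 0.4172.
Y–Z: 8/25 sites differ → p = 0.32, d = −0.75 ln(1 − 0.426667) = 0.417216 ≈ 0.4172.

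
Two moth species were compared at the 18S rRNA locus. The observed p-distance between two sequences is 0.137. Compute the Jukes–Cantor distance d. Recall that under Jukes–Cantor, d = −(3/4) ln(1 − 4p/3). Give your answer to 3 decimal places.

0.151

d = −(3/4) ln(1 − 4p/3) = −0.75 ln(1 − 0.182667) = −0.75 ln(0.817333)
  = −0.75 × (-0.201709) = 0.151282 substitutions/site.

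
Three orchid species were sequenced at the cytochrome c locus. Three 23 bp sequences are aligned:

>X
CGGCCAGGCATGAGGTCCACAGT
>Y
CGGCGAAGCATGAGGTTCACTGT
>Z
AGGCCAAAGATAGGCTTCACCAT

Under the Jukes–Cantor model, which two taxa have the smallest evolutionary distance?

X–Y: 4/23 differ, p = 0.174, d = 0.198.
X–Z: 10/23 differ, p = 0.435, d = 0.650.
Y–Z: 9/23 differ, p = 0.391, d = 0.553.
The smallest distance is between X and Y.

X and Y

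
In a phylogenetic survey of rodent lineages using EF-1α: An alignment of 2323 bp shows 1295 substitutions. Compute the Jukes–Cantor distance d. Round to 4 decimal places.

p = 1295/2323 ≈ 0.557469.
d = −(3/4) ln(1 − 4p/3) = −0.75 ln(1 − 0.743292) = −0.75 ln(0.256708)
  = −0.75 × (-1.359816) = 1.019862 substitutions/site.

1.0199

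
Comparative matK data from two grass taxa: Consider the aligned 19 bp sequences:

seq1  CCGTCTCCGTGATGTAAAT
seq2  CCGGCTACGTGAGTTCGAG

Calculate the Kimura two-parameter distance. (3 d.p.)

Of 19 sites, 1 differences are transitions and 6 are transversions, so P = 1/19 ≈ 0.052632 and Q = 6/19 ≈ 0.315789.
Under the Kimura two-parameter model, d = −½ ln(1 − 2P − Q) − ¼ ln(1 − 2Q).
1 − 2P − Q = 0.578947, giving −½ ln(0.578947) = 0.273272.
1 − 2Q = 0.368422, giving −¼ ln(0.368422) = 0.249632.
d = 0.273272 + 0.249632 = 0.522904.

0.523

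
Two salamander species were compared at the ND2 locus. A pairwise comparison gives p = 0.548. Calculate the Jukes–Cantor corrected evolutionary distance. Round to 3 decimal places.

d = −(3/4) ln(1 − 4p/3) = −0.75 ln(1 − 0.730667) = −0.75 ln(0.269333)
  = −0.75 × (-1.311807) = 0.983855 substitutions/site.

0.984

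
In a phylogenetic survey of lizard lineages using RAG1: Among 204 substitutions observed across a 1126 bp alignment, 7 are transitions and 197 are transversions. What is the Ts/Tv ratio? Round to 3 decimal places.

R = 7/197 = 0.035532… ≈ 0.036 (to 3 d.p.).

0.036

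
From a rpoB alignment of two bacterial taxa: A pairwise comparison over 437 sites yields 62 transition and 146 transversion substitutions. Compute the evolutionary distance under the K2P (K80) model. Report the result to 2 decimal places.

P = 62/437 ≈ 0.141876 and Q = 146/437 ≈ 0.334096.
Under the Kimura two-parameter model, d = −½ ln(1 − 2P − Q) − ¼ ln(1 − 2Q).
1 − 2P − Q = 0.382152, giving −½ ln(0.382152) = 0.480968.
1 − 2Q = 0.331808, giving −¼ ln(0.331808) = 0.275800.
d = 0.480968 + 0.275800 = 0.756768.

0.76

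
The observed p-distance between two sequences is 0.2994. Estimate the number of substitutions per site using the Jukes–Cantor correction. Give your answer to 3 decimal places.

0.382

d = −(3/4) ln(1 − 4p/3) = −0.75 ln(1 − 0.3992) = −0.75 ln(0.6008)
  = −0.75 × (-0.509493) = 0.382120 substitutions/site.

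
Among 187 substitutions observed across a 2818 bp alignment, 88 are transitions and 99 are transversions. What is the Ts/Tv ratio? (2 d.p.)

0.89

R = 88/99 = 0.888888… ≈ 0.89 (to 2 d.p.).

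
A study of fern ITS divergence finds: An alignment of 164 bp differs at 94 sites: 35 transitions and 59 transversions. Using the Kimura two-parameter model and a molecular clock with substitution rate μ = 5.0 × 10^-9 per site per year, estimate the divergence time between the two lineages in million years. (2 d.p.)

P = 35/164 ≈ 0.213415 and Q = 59/164 ≈ 0.359756.
Under the Kimura two-parameter model, d = −½ ln(1 − 2P − Q) − ¼ ln(1 − 2Q).
1 − 2P − Q = 0.213414, giving −½ ln(0.213414) = 0.772261.
1 − 2Q = 0.280488, giving −¼ ln(0.280488) = 0.317806.
d = 0.772261 + 0.317806 = 1.090067.
Under a molecular clock d = 2μt, so t = d/(2μ) = 1.090067 / (2 × 5.0 × 10^-9) = 109.01 million years.

109.01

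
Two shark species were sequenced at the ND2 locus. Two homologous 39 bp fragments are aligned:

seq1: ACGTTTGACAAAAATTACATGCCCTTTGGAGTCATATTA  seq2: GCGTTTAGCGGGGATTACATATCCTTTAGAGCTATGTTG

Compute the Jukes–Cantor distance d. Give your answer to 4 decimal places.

The sequences differ at 14 of 39 sites, so p = 14/39 ≈ 0.358974.
d = −(3/4) ln(1 − 4p/3) = −0.75 ln(1 − 0.478632) = −0.75 ln(0.521368)
  = −0.75 × (-0.651299) = 0.488474 substitutions/site.

0.4885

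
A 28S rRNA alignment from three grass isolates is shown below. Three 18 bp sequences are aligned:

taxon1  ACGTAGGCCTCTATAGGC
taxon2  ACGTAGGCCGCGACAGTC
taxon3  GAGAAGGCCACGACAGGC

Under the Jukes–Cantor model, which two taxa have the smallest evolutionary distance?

taxon1–taxon2: 4/18 differ, p = 0.222, d = 0.264.
taxon1–taxon3: 6/18 differ, p = 0.333, d = 0.441.
taxon2–taxon3: 5/18 differ, p = 0.278, d = 0.347.
The smallest distance is between taxon1 and taxon2.

taxon1 and taxon2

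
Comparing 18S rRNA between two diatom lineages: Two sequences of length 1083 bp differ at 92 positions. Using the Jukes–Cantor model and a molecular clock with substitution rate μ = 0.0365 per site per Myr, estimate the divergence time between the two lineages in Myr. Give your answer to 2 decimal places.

p = 92/1083 ≈ 0.084949.
d = −(3/4) ln(1 − 4p/3) = −0.75 ln(1 − 0.113265) = −0.75 ln(0.886735)
  = −0.75 × (-0.120209) = 0.090157 substitutions/site.
Under a molecular clock d = 2μt, so t = d/(2μ) = 0.090157 / (2 × 0.0365) = 1.24 Myr.

1.24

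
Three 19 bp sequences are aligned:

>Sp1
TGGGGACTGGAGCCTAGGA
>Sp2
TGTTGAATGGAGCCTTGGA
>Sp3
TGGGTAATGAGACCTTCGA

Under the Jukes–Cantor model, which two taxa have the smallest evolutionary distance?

Sp1–Sp2: 4/19 differ, p = 0.211, d = 0.247.
Sp1–Sp3: 7/19 differ, p = 0.368, d = 0.507.
Sp2–Sp3: 7/19 differ, p = 0.368, d = 0.507.
The smallest distance is between Sp1 and Sp2.

Sp1 and Sp2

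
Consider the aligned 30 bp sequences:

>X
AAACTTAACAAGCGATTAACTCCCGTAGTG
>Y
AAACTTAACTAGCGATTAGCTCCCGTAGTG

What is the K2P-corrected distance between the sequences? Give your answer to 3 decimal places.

Of 30 sites, 1 differences are transitions and 1 are transversions, so P = 1/30 ≈ 0.033333 and Q = 1/30 ≈ 0.033333.
Under the Kimura two-parameter model, d = −½ ln(1 − 2P − Q) − ¼ ln(1 − 2Q).
1 − 2P − Q = 0.900001, giving −½ ln(0.900001) = 0.052680.
1 − 2Q = 0.933334, giving −¼ ln(0.933334) = 0.017248.
d = 0.052680 + 0.017248 = 0.069928.

0.070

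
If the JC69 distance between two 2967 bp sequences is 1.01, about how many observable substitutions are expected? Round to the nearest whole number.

1646

Invert JC69: p = (3/4)(1 − e^(−4d/3)) = 0.75 × (1 − e^(-1.346667)) = 0.75 × (1 − 0.260106) = 0.554921.
Expected differing sites = pL ≈ 0.554921 × 2967 = 1646.450607 ≈ 1646.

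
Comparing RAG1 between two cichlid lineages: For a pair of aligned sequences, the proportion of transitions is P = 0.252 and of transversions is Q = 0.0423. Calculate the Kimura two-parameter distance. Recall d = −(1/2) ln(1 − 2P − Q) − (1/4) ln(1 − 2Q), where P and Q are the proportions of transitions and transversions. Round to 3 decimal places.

0.417

Under the Kimura two-parameter model, d = −½ ln(1 − 2P − Q) − ¼ ln(1 − 2Q).
1 − 2P − Q = 0.4537, giving −½ ln(0.4537) = 0.395160.
1 − 2Q = 0.9154, giving −¼ ln(0.9154) = 0.022099.
d = 0.395160 + 0.022099 = 0.417259.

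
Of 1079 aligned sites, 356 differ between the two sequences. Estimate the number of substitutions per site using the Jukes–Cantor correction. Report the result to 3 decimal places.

p = 356/1079 ≈ 0.329935.
d = −(3/4) ln(1 − 4p/3) = −0.75 ln(1 − 0.439913) = −0.75 ln(0.560087)
  = −0.75 × (-0.579663) = 0.434747 substitutions/site.

0.435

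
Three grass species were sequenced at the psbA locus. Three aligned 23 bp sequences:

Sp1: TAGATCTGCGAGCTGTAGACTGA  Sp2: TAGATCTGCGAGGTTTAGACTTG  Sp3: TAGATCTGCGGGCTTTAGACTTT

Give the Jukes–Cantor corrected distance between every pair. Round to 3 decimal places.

d(Sp1,Sp2) = 0.198, d(Sp1,Sp3) = 0.198, d(Sp2,Sp3) = 0.143

Sp1–Sp2: 4/23 sites differ → p ≈ 0.173913, d = −0.75 ln(1 − 0.231884) = 0.197861 ≈ 0.198.
Sp1–Sp3: 4/23 sites differ → p ≈ 0.173913, d = −0.75 ln(1 − 0.231884) = 0.197861 ≈ 0.198.
Sp2–Sp3: 3/23 sites differ → p ≈ 0.130435, d = −0.75 ln(1 − 0.173913) = 0.143291 ≈ 0.143.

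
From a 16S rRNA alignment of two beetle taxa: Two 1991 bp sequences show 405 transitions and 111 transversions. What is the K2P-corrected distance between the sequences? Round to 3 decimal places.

0.340

P = 405/1991 ≈ 0.203415 and Q = 111/1991 ≈ 0.055751.
Under the Kimura two-parameter model, d = −½ ln(1 − 2P − Q) − ¼ ln(1 − 2Q).
1 − 2P − Q = 0.537419, giving −½ ln(0.537419) = 0.310489.
1 − 2Q = 0.888498, giving −¼ ln(0.888498) = 0.029556.
d = 0.310489 + 0.029556 = 0.340045.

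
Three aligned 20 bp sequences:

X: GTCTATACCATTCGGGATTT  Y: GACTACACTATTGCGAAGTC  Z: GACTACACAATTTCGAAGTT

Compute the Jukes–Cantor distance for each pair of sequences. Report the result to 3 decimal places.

d(X,Y) = 0.572, d(X,Z) = 0.471, d(Y,Z) = 0.167

X–Y: 8/20 sites differ → p = 0.4, d = −0.75 ln(1 − 0.533333) = 0.571605 ≈ 0.572.
X–Z: 7/20 sites differ → p = 0.35, d = −0.75 ln(1 − 0.466667) = 0.471457 ≈ 0.471.
Y–Z: 3/20 sites differ → p = 0.15, d = −0.75 ln(1 − 0.2) = 0.167358 ≈ 0.167.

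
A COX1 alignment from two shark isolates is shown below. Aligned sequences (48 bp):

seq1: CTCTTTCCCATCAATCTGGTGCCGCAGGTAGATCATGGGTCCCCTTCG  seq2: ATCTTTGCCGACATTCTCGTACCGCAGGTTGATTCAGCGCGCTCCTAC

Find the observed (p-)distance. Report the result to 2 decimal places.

The sequences differ at 18 of 48 positions.
p = 18/48 = 0.375 ≈ 0.38 (to 2 d.p.).

0.38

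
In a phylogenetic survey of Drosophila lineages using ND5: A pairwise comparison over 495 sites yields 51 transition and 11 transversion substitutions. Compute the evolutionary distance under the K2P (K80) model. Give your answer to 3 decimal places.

P = 51/495 ≈ 0.10303 and Q = 11/495 ≈ 0.022222.
Under the Kimura two-parameter model, d = −½ ln(1 − 2P − Q) − ¼ ln(1 − 2Q).
1 − 2P − Q = 0.771718, giving −½ ln(0.771718) = 0.129568.
1 − 2Q = 0.955556, giving −¼ ln(0.955556) = 0.011365.
d = 0.129568 + 0.011365 = 0.140933.

0.141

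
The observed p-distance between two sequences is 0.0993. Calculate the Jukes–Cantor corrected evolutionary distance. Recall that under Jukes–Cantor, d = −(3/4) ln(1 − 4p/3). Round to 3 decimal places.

d = −(3/4) ln(1 − 4p/3) = −0.75 ln(1 − 0.1324) = −0.75 ln(0.8676)
  = −0.75 × (-0.142025) = 0.106519 substitutions/site.

0.107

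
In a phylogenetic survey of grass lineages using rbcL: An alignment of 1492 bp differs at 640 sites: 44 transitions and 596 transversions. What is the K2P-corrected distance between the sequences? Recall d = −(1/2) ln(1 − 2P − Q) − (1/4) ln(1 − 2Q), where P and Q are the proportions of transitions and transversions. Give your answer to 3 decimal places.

P = 44/1492 ≈ 0.029491 and Q = 596/1492 ≈ 0.399464.
Under the Kimura two-parameter model, d = −½ ln(1 − 2P − Q) − ¼ ln(1 − 2Q).
1 − 2P − Q = 0.541554, giving −½ ln(0.541554) = 0.306656.
1 − 2Q = 0.201072, giving −¼ ln(0.201072) = 0.401023.
d = 0.306656 + 0.401023 = 0.707679.

0.708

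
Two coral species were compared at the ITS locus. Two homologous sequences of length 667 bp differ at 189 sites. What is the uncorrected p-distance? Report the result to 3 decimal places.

p = 189/667 = 0.283358… ≈ 0.283 (to 3 d.p.).

0.283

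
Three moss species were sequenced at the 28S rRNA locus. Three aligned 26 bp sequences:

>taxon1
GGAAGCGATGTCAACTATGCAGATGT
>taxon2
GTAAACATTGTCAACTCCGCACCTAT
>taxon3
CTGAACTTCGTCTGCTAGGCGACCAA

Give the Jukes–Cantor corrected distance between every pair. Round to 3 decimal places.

d(taxon1,taxon2) = 0.464, d(taxon1,taxon3) = 1.288, d(taxon2,taxon3) = 0.717

taxon1–taxon2: 9/26 sites differ → p ≈ 0.346154, d = −0.75 ln(1 − 0.461539) = 0.464280 ≈ 0.464.
taxon1–taxon3: 16/26 sites differ → p ≈ 0.615385, d = −0.75 ln(1 − 0.820513) = 1.288239 ≈ 1.288.
taxon2–taxon3: 12/26 sites differ → p ≈ 0.461538, d = −0.75 ln(1 − 0.615384) = 0.716632 ≈ 0.717.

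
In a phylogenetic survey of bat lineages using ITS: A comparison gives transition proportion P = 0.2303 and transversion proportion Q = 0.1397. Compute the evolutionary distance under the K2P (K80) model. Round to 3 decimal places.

0.540

Under the Kimura two-parameter model, d = −½ ln(1 − 2P − Q) − ¼ ln(1 − 2Q).
1 − 2P − Q = 0.3997, giving −½ ln(0.3997) = 0.458521.
1 − 2Q = 0.7206, giving −¼ ln(0.7206) = 0.081918.
d = 0.458521 + 0.081918 = 0.540439.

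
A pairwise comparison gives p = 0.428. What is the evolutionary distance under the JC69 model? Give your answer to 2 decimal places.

0.63

d = −(3/4) ln(1 − 4p/3) = −0.75 ln(1 − 0.570667) = −0.75 ln(0.429333)
  = −0.75 × (-0.845522) = 0.634142 substitutions/site.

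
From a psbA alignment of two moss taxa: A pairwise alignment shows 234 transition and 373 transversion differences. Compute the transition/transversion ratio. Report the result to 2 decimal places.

0.63

R = 234/373 = 0.627345… ≈ 0.63 (to 2 d.p.).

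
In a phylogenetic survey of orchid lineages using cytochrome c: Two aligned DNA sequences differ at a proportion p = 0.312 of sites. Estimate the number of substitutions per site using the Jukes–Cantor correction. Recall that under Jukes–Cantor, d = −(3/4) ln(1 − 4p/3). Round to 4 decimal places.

d = −(3/4) ln(1 − 4p/3) = −0.75 ln(1 − 0.416) = −0.75 ln(0.584)
  = −0.75 × (-0.537854) = 0.403391 substitutions/site.

0.4034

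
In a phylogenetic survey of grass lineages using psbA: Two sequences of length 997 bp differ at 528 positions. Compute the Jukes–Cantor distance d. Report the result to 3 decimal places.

p = 528/997 ≈ 0.529589.
d = −(3/4) ln(1 − 4p/3) = −0.75 ln(1 − 0.706119) = −0.75 ln(0.293881)
  = −0.75 × (-1.224580) = 0.918435 substitutions/site.

0.918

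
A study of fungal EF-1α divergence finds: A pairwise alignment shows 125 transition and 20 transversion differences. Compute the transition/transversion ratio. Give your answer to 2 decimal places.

R = 125/20 = 6.25.

6.25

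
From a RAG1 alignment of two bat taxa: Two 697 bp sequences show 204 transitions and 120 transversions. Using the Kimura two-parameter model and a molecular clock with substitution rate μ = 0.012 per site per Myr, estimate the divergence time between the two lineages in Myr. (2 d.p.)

P = 204/697 ≈ 0.292683 and Q = 120/697 ≈ 0.172166.
Under the Kimura two-parameter model, d = −½ ln(1 − 2P − Q) − ¼ ln(1 − 2Q).
1 − 2P − Q = 0.242468, giving −½ ln(0.242468) = 0.708443.
1 − 2Q = 0.655668, giving −¼ ln(0.655668) = 0.105525.
d = 0.708443 + 0.105525 = 0.813968.
Under a molecular clock d = 2μt, so t = d/(2μ) = 0.813968 / (2 × 0.012) = 33.92 Myr.

33.92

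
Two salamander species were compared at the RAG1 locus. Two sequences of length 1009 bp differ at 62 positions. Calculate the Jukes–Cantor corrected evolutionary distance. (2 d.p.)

p = 62/1009 ≈ 0.061447.
d = −(3/4) ln(1 − 4p/3) = −0.75 ln(1 − 0.081929) = −0.75 ln(0.918071)
  = −0.75 × (-0.085481) = 0.064111 substitutions/site.

0.06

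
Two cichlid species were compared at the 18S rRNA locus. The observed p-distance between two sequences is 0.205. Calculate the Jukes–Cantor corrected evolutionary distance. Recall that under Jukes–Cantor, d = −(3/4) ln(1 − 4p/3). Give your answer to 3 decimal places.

d = −(3/4) ln(1 − 4p/3) = −0.75 ln(1 − 0.273333) = −0.75 ln(0.726667)
  = −0.75 × (-0.319287) = 0.239465 substitutions/site.

0.239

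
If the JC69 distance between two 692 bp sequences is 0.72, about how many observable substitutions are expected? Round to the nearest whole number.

Invert JC69: p = (3/4)(1 − e^(−4d/3)) = 0.75 × (1 − e^(-0.96)) = 0.75 × (1 − 0.382893) = 0.462830.
Expected differing sites = pL ≈ 0.462830 × 692 = 320.27836 ≈ 320.

320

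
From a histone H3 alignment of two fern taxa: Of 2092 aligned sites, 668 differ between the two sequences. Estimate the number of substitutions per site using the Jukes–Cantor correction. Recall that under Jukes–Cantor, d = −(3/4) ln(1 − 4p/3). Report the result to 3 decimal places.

p = 668/2092 ≈ 0.319312.
d = −(3/4) ln(1 − 4p/3) = −0.75 ln(1 − 0.425749) = −0.75 ln(0.574251)
  = −0.75 × (-0.554689) = 0.416017 substitutions/site.

0.416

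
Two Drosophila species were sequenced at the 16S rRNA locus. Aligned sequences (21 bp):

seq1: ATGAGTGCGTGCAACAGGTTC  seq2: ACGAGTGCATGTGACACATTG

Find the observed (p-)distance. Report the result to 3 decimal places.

0.333

The sequences differ at 7 of 21 positions (sites 2, 9, 12, 13, 17, 18, 21).
p = 7/21 = 0.333333… ≈ 0.333 (to 3 d.p.).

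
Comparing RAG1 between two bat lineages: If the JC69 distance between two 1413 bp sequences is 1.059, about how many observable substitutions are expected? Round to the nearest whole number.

802

Invert JC69: p = (3/4)(1 − e^(−4d/3)) = 0.75 × (1 − e^(-1.412)) = 0.75 × (1 − 0.243655) = 0.567259.
Expected differing sites = pL ≈ 0.567259 × 1413 = 801.536967 ≈ 802.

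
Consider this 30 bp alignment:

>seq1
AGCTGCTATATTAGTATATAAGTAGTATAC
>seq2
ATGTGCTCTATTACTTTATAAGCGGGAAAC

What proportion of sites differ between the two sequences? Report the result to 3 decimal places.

0.300

The sequences differ at 9 of 30 positions (sites 2, 3, 8, 14, 16, 23, 24, 26, 28).
p = 9/30 = 0.300.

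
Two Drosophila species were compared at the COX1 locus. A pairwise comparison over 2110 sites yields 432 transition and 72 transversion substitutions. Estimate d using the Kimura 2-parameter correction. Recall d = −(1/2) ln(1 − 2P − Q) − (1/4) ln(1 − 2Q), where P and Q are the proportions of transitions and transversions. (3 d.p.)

P = 432/2110 ≈ 0.204739 and Q = 72/2110 ≈ 0.034123.
Under the Kimura two-parameter model, d = −½ ln(1 − 2P − Q) − ¼ ln(1 − 2Q).
1 − 2P − Q = 0.556399, giving −½ ln(0.556399) = 0.293135.
1 − 2Q = 0.931754, giving −¼ ln(0.931754) = 0.017672.
d = 0.293135 + 0.017672 = 0.310807.

0.311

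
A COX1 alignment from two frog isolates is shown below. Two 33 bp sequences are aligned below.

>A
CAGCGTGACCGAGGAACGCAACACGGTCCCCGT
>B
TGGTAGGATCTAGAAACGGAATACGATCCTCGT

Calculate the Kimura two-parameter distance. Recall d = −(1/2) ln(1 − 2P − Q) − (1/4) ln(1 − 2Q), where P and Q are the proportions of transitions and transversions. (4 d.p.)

Of 33 sites, 9 differences are transitions and 3 are transversions, so P = 9/33 ≈ 0.272727 and Q = 3/33 ≈ 0.090909.
Under the Kimura two-parameter model, d = −½ ln(1 − 2P − Q) − ¼ ln(1 − 2Q).
1 − 2P − Q = 0.363637, giving −½ ln(0.363637) = 0.505800.
1 − 2Q = 0.818182, giving −¼ ln(0.818182) = 0.050168.
d = 0.505800 + 0.050168 = 0.555968.

0.5560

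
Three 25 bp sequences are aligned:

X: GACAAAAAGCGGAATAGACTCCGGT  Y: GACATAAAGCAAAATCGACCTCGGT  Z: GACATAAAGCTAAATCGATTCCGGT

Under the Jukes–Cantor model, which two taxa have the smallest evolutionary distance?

Y and Z

X–Y: 6/25 differ, p = 0.240, d = 0.289.
X–Z: 5/25 differ, p = 0.200, d = 0.233.
Y–Z: 4/25 differ, p = 0.160, d = 0.180.
The smallest distance is between Y and Z.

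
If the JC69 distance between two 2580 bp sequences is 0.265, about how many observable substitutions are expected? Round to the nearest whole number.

Invert JC69: p = (3/4)(1 − e^(−4d/3)) = 0.75 × (1 − e^(-0.353333)) = 0.75 × (1 − 0.702343) = 0.223243.
Expected differing sites = pL ≈ 0.223243 × 2580 = 575.96694 ≈ 576.

576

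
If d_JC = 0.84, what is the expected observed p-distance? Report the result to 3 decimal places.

p = (3/4)(1 − e^(−4d/3)) = 0.75 × (1 − e^(-1.12)) = 0.75 × (1 − 0.326280) = 0.505290.

0.505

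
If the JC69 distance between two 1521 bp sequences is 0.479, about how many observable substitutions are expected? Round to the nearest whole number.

538

Invert JC69: p = (3/4)(1 − e^(−4d/3)) = 0.75 × (1 − e^(-0.638667)) = 0.75 × (1 − 0.527996) = 0.354003.
Expected differing sites = pL ≈ 0.354003 × 1521 = 538.438563 ≈ 538.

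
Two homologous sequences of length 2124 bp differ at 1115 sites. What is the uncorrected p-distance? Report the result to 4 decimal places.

0.5250

p = 1115/2124 = 0.524952… ≈ 0.5250 (to 4 d.p.).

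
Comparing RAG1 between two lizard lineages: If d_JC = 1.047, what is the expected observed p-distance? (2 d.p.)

p = (3/4)(1 − e^(−4d/3)) = 0.75 × (1 − e^(-1.396)) = 0.75 × (1 − 0.247585) = 0.564311.

0.56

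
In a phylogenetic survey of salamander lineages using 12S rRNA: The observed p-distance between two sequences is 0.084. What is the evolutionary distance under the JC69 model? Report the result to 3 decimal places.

0.089

d = −(3/4) ln(1 − 4p/3) = −0.75 ln(1 − 0.112) = −0.75 ln(0.888)
  = −0.75 × (-0.118784) = 0.089088 substitutions/site.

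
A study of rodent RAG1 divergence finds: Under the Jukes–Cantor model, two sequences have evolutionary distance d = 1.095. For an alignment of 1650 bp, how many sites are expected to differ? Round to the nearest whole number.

950

Invert JC69: p = (3/4)(1 − e^(−4d/3)) = 0.75 × (1 − e^(-1.46)) = 0.75 × (1 − 0.232236) = 0.575823.
Expected differing sites = pL ≈ 0.575823 × 1650 = 950.10795 ≈ 950.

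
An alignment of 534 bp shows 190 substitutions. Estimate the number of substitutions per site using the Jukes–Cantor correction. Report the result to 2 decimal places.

0.48

p = 190/534 ≈ 0.355805.
d = −(3/4) ln(1 − 4p/3) = −0.75 ln(1 − 0.474407) = −0.75 ln(0.525593)
  = −0.75 × (-0.643228) = 0.482421 substitutions/site.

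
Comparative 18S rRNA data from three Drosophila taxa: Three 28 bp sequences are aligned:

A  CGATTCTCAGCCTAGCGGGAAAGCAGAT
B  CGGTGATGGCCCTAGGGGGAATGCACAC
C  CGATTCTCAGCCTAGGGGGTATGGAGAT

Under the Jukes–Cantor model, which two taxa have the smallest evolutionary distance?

A and C

A–B: 10/28 differ, p = 0.357, d = 0.485.
A–C: 4/28 differ, p = 0.143, d = 0.158.
B–C: 10/28 differ, p = 0.357, d = 0.485.
The smallest distance is between A and C.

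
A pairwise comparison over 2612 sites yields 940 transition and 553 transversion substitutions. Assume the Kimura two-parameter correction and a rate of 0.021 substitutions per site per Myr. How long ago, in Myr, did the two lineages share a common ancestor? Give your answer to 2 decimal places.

35.19

P = 940/2612 ≈ 0.359877 and Q = 553/2612 ≈ 0.211715.
Under the Kimura two-parameter model, d = −½ ln(1 − 2P − Q) − ¼ ln(1 − 2Q).
1 − 2P − Q = 0.068531, giving −½ ln(0.068531) = 1.340235.
1 − 2Q = 0.57657, giving −¼ ln(0.57657) = 0.137665.
d = 1.340235 + 0.137665 = 1.477900.
Under a molecular clock d = 2μt, so t = d/(2μ) = 1.477900 / (2 × 0.021) = 35.19 Myr.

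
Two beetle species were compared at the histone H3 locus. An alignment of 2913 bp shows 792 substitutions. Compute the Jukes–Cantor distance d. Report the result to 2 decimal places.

0.34

p = 792/2913 ≈ 0.271885.
d = −(3/4) ln(1 − 4p/3) = −0.75 ln(1 − 0.362513) = −0.75 ln(0.637487)
  = −0.75 × (-0.450221) = 0.337666 substitutions/site.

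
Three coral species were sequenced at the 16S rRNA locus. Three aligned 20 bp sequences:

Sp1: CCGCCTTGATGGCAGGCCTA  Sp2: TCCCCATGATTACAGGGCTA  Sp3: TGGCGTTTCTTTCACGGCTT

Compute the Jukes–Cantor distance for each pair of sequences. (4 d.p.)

Sp1–Sp2: 6/20 sites differ → p = 0.3, d = −0.75 ln(1 − 0.4) = 0.383119 ≈ 0.3831.
Sp1–Sp3: 10/20 sites differ → p = 0.5, d = −0.75 ln(1 − 0.666667) = 0.823960 ≈ 0.8240.
Sp2–Sp3: 9/20 sites differ → p = 0.45, d = −0.75 ln(1 − 0.6) = 0.687218 ≈ 0.6872.

d(Sp1,Sp2) = 0.3831, d(Sp1,Sp3) = 0.8240, d(Sp2,Sp3) = 0.6872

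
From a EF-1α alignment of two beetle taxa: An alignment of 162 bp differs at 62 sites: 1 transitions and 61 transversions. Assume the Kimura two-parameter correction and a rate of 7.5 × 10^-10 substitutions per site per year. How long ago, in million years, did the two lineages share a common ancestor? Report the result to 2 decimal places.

397.28

P = 1/162 ≈ 0.006173 and Q = 61/162 ≈ 0.376543.
Under the Kimura two-parameter model, d = −½ ln(1 − 2P − Q) − ¼ ln(1 − 2Q).
1 − 2P − Q = 0.611111, giving −½ ln(0.611111) = 0.246238.
1 − 2Q = 0.246914, giving −¼ ln(0.246914) = 0.349679.
d = 0.246238 + 0.349679 = 0.595917.
Under a molecular clock d = 2μt, so t = d/(2μ) = 0.595917 / (2 × 7.5 × 10^-10) = 397.28 million years.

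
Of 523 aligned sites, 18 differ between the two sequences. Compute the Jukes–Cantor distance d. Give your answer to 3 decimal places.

0.035

p = 18/523 ≈ 0.034417.
d = −(3/4) ln(1 − 4p/3) = −0.75 ln(1 − 0.045889) = −0.75 ln(0.954111)
  = −0.75 × (-0.046975) = 0.035231 substitutions/site.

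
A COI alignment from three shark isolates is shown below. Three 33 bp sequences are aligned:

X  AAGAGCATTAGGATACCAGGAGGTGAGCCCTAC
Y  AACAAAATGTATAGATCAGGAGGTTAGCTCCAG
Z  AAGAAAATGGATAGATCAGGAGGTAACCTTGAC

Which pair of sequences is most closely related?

Y and Z

X–Y: 13/33 differ, p = 0.394, d = 0.559.
X–Z: 13/33 differ, p = 0.394, d = 0.559.
Y–Z: 7/33 differ, p = 0.212, d = 0.249.
The smallest distance is between Y and Z.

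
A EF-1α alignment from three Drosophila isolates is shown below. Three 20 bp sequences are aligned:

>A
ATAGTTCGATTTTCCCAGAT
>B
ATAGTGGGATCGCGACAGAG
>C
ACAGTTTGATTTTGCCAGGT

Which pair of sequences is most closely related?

A and C

A–B: 8/20 differ, p = 0.400, d = 0.572.
A–C: 4/20 differ, p = 0.200, d = 0.233.
B–C: 9/20 differ, p = 0.450, d = 0.687.
The smallest distance is between A and C.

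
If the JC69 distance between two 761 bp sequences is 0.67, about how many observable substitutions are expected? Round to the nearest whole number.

337

Invert JC69: p = (3/4)(1 − e^(−4d/3)) = 0.75 × (1 − e^(-0.893333)) = 0.75 × (1 − 0.409289) = 0.443033.
Expected differing sites = pL ≈ 0.443033 × 761 = 337.148113 ≈ 337.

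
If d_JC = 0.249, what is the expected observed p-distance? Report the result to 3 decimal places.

0.212

p = (3/4)(1 − e^(−4d/3)) = 0.75 × (1 − e^(-0.332)) = 0.75 × (1 − 0.717487) = 0.211885.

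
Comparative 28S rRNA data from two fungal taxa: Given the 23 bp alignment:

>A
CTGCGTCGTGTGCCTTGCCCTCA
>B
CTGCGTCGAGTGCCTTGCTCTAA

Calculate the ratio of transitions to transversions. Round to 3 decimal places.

Transitions are A↔G and C↔T; transversions are all other mismatches.
Transitions: 1. Transversions: 2.
R = 1/2 = 0.500.

0.500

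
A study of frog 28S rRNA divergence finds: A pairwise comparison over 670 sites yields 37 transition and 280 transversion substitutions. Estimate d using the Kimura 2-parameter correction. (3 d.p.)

P = 37/670 ≈ 0.055224 and Q = 280/670 ≈ 0.41791.
Under the Kimura two-parameter model, d = −½ ln(1 − 2P − Q) − ¼ ln(1 − 2Q).
1 − 2P − Q = 0.471642, giving −½ ln(0.471642) = 0.375768.
1 − 2Q = 0.16418, giving −¼ ln(0.16418) = 0.451698.
d = 0.375768 + 0.451698 = 0.827466.

0.827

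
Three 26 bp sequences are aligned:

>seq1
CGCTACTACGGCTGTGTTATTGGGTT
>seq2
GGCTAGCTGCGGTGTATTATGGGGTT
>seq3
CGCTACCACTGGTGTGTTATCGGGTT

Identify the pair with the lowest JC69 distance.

seq1 and seq3

seq1–seq2: 9/26 differ, p = 0.346, d = 0.464.
seq1–seq3: 4/26 differ, p = 0.154, d = 0.172.
seq2–seq3: 7/26 differ, p = 0.269, d = 0.334.
The smallest distance is between seq1 and seq3.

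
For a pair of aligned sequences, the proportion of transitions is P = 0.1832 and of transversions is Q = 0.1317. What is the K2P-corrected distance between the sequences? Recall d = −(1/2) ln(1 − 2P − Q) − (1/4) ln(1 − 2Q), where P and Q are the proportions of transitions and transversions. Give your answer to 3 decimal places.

Under the Kimura two-parameter model, d = −½ ln(1 − 2P − Q) − ¼ ln(1 − 2Q).
1 − 2P − Q = 0.5019, giving −½ ln(0.5019) = 0.344677.
1 − 2Q = 0.7366, giving −¼ ln(0.7366) = 0.076428.
d = 0.344677 + 0.076428 = 0.421105.

0.421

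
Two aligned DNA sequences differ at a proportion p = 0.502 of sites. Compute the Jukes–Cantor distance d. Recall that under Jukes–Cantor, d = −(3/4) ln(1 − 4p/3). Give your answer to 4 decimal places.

d = −(3/4) ln(1 − 4p/3) = −0.75 ln(1 − 0.669333) = −0.75 ln(0.330667)
  = −0.75 × (-1.106643) = 0.829982 substitutions/site.

0.8300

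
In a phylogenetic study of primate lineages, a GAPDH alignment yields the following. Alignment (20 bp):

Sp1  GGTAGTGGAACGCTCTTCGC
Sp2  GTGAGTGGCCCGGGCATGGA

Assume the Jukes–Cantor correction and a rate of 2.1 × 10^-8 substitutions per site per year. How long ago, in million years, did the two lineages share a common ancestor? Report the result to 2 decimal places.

The sequences differ at 9 of 20 sites (2, 3, 9, 10, 13, 14, 16, 18, 20), so p = 9/20 = 0.45.
d = −(3/4) ln(1 − 4p/3) = −0.75 ln(1 − 0.6) = −0.75 ln(0.4)
  = −0.75 × (-0.916291) = 0.687218 substitutions/site.
Under a molecular clock d = 2μt, so t = d/(2μ) = 0.687218 / (2 × 2.1 × 10^-8) = 16.36 million years.

16.36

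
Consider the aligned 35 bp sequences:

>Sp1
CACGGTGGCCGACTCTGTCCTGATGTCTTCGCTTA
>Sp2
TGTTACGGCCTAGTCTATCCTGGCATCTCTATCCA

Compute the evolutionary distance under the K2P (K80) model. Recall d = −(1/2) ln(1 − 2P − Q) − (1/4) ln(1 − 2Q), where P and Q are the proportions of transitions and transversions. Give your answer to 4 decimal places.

1.4781

Of 35 sites, 15 differences are transitions and 3 are transversions, so P = 15/35 ≈ 0.428571 and Q = 3/35 ≈ 0.085714.
Under the Kimura two-parameter model, d = −½ ln(1 − 2P − Q) − ¼ ln(1 − 2Q).
1 − 2P − Q = 0.057144, giving −½ ln(0.057144) = 1.431090.
1 − 2Q = 0.828572, giving −¼ ln(0.828572) = 0.047013.
d = 1.431090 + 0.047013 = 1.478103.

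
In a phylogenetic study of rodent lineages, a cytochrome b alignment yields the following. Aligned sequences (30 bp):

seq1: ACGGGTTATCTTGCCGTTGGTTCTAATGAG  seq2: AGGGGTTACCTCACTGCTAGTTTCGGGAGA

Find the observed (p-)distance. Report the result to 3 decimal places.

The sequences differ at 15 of 30 positions.
p = 15/30 = 0.500.

0.500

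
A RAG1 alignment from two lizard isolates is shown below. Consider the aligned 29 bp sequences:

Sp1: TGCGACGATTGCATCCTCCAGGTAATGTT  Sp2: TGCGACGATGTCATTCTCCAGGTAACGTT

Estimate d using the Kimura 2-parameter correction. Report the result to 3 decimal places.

0.153

Of 29 sites, 2 differences are transitions and 2 are transversions, so P = 2/29 ≈ 0.068966 and Q = 2/29 ≈ 0.068966.
Under the Kimura two-parameter model, d = −½ ln(1 − 2P − Q) − ¼ ln(1 − 2Q).
1 − 2P − Q = 0.793102, giving −½ ln(0.793102) = 0.115902.
1 − 2Q = 0.862068, giving −¼ ln(0.862068) = 0.037105.
d = 0.115902 + 0.037105 = 0.153007.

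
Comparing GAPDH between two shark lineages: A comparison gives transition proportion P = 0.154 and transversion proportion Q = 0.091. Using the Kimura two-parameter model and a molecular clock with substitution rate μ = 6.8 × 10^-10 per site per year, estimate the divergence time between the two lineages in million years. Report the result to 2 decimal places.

224.12

Under the Kimura two-parameter model, d = −½ ln(1 − 2P − Q) − ¼ ln(1 − 2Q).
1 − 2P − Q = 0.601, giving −½ ln(0.601) = 0.254580.
1 − 2Q = 0.818, giving −¼ ln(0.818) = 0.050223.
d = 0.254580 + 0.050223 = 0.304803.
Under a molecular clock d = 2μt, so t = d/(2μ) = 0.304803 / (2 × 6.8 × 10^-10) = 224.12 million years.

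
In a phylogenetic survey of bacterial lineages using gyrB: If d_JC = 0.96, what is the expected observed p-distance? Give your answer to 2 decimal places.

0.54

p = (3/4)(1 − e^(−4d/3)) = 0.75 × (1 − e^(-1.28)) = 0.75 × (1 − 0.278037) = 0.541472.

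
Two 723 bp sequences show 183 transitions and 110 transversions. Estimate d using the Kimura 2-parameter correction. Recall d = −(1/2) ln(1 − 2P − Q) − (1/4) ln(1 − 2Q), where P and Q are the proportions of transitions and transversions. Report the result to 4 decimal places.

P = 183/723 ≈ 0.253112 and Q = 110/723 ≈ 0.152144.
Under the Kimura two-parameter model, d = −½ ln(1 − 2P − Q) − ¼ ln(1 − 2Q).
1 − 2P − Q = 0.341632, giving −½ ln(0.341632) = 0.537011.
1 − 2Q = 0.695712, giving −¼ ln(0.695712) = 0.090705.
d = 0.537011 + 0.090705 = 0.627716.

0.6277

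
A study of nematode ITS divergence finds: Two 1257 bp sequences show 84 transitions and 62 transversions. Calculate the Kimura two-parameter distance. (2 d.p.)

P = 84/1257 ≈ 0.066826 and Q = 62/1257 ≈ 0.049324.
Under the Kimura two-parameter model, d = −½ ln(1 − 2P − Q) − ¼ ln(1 − 2Q).
1 − 2P − Q = 0.817024, giving −½ ln(0.817024) = 0.101043.
1 − 2Q = 0.901352, giving −¼ ln(0.901352) = 0.025965.
d = 0.101043 + 0.025965 = 0.127008.

0.13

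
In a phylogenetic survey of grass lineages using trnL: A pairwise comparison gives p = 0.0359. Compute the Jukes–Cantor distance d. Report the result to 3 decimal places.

d = −(3/4) ln(1 − 4p/3) = −0.75 ln(1 − 0.047867) = −0.75 ln(0.952133)
  = −0.75 × (-0.049051) = 0.036788 substitutions/site.

0.037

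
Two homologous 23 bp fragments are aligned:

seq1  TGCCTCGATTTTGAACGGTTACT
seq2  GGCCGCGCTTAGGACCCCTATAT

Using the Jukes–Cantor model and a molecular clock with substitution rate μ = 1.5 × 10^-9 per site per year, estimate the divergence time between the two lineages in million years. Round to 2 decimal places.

The sequences differ at 11 of 23 sites, so p = 11/23 ≈ 0.478261.
d = −(3/4) ln(1 − 4p/3) = −0.75 ln(1 − 0.637681) = −0.75 ln(0.362319)
  = −0.75 × (-1.015230) = 0.761423 substitutions/site.
Under a molecular clock d = 2μt, so t = d/(2μ) = 0.761423 / (2 × 1.5 × 10^-9) = 253.81 million years.

253.81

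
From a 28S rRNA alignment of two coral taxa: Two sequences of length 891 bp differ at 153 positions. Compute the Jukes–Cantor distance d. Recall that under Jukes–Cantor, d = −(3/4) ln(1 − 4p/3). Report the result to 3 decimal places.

0.195

p = 153/891 ≈ 0.171717.
d = −(3/4) ln(1 − 4p/3) = −0.75 ln(1 − 0.228956) = −0.75 ln(0.771044)
  = −0.75 × (-0.260010) = 0.195008 substitutions/site.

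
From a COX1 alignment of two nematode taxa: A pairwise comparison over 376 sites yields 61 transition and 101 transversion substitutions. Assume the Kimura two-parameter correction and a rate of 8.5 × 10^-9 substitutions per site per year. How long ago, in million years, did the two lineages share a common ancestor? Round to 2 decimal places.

37.78

P = 61/376 ≈ 0.162234 and Q = 101/376 ≈ 0.268617.
Under the Kimura two-parameter model, d = −½ ln(1 − 2P − Q) − ¼ ln(1 − 2Q).
1 − 2P − Q = 0.406915, giving −½ ln(0.406915) = 0.449575.
1 − 2Q = 0.462766, giving −¼ ln(0.462766) = 0.192633.
d = 0.449575 + 0.192633 = 0.642208.
Under a molecular clock d = 2μt, so t = d/(2μ) = 0.642208 / (2 × 8.5 × 10^-9) = 37.78 million years.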